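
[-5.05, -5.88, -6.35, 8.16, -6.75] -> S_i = Random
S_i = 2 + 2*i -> [2, 4, 6, 8, 10]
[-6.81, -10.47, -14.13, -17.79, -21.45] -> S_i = -6.81 + -3.66*i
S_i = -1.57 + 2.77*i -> [-1.57, 1.2, 3.97, 6.74, 9.51]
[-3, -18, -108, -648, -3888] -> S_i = -3*6^i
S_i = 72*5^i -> [72, 360, 1800, 9000, 45000]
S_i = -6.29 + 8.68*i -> [-6.29, 2.39, 11.07, 19.75, 28.43]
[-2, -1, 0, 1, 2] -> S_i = -2 + 1*i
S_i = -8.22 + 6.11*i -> [-8.22, -2.11, 4.0, 10.11, 16.22]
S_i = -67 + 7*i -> [-67, -60, -53, -46, -39]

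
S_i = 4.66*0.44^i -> [4.66, 2.05, 0.9, 0.4, 0.17]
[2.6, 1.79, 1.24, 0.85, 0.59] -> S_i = 2.60*0.69^i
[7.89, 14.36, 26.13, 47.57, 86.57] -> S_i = 7.89*1.82^i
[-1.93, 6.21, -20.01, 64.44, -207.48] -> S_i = -1.93*(-3.22)^i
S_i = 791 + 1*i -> [791, 792, 793, 794, 795]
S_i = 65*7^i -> [65, 455, 3185, 22295, 156065]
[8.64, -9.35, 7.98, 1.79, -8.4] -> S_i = Random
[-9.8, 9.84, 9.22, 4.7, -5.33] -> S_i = Random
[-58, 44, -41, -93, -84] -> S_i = Random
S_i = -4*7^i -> [-4, -28, -196, -1372, -9604]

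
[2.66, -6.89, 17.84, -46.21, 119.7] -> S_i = 2.66*(-2.59)^i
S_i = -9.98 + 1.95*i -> [-9.98, -8.03, -6.08, -4.13, -2.18]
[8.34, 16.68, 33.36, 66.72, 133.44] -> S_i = 8.34*2.00^i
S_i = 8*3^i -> [8, 24, 72, 216, 648]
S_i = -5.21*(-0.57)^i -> [-5.21, 2.97, -1.69, 0.96, -0.55]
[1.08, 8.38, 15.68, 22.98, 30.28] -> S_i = 1.08 + 7.30*i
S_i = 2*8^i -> [2, 16, 128, 1024, 8192]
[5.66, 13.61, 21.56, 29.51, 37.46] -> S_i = 5.66 + 7.95*i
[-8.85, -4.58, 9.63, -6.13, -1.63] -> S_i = Random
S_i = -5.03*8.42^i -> [-5.03, -42.35, -356.61, -3002.65, -25282.29]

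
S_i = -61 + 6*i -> [-61, -55, -49, -43, -37]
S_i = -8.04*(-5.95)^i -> [-8.04, 47.84, -284.64, 1693.58, -10076.83]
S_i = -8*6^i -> [-8, -48, -288, -1728, -10368]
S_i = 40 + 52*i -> [40, 92, 144, 196, 248]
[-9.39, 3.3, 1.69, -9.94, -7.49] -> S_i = Random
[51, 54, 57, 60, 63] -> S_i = 51 + 3*i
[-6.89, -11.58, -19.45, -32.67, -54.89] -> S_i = -6.89*1.68^i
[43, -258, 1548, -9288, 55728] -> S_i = 43*-6^i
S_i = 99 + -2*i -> [99, 97, 95, 93, 91]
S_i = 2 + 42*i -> [2, 44, 86, 128, 170]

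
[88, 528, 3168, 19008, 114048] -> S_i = 88*6^i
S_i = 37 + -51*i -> [37, -14, -65, -116, -167]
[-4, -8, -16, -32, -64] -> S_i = -4*2^i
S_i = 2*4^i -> [2, 8, 32, 128, 512]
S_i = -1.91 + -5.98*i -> [-1.91, -7.89, -13.87, -19.85, -25.83]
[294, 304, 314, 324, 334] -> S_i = 294 + 10*i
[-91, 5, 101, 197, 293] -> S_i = -91 + 96*i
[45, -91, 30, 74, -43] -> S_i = Random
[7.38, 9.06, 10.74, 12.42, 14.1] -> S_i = 7.38 + 1.68*i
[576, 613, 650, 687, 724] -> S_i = 576 + 37*i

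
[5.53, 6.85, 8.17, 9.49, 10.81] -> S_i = 5.53 + 1.32*i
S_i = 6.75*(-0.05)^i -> [6.75, -0.34, 0.02, -0.0, 0.0]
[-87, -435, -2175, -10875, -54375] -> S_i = -87*5^i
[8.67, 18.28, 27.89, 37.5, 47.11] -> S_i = 8.67 + 9.61*i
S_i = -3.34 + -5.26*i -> [-3.34, -8.6, -13.86, -19.12, -24.38]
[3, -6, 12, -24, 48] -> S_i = 3*-2^i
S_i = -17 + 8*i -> [-17, -9, -1, 7, 15]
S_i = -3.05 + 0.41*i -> [-3.05, -2.64, -2.23, -1.82, -1.41]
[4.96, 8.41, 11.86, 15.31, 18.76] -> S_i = 4.96 + 3.45*i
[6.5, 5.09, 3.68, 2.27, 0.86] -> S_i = 6.50 + -1.41*i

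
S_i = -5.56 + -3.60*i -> [-5.56, -9.16, -12.76, -16.36, -19.96]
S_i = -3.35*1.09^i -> [-3.35, -3.65, -3.98, -4.34, -4.73]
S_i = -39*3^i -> [-39, -117, -351, -1053, -3159]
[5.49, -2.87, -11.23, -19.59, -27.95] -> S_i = 5.49 + -8.36*i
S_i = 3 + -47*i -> [3, -44, -91, -138, -185]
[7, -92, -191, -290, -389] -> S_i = 7 + -99*i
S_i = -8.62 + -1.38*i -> [-8.62, -10.0, -11.38, -12.76, -14.14]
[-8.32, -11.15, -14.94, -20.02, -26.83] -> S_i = -8.32*1.34^i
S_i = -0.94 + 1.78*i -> [-0.94, 0.84, 2.62, 4.4, 6.18]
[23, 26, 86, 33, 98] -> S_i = Random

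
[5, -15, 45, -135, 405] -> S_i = 5*-3^i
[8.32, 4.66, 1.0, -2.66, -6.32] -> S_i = 8.32 + -3.66*i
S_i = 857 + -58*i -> [857, 799, 741, 683, 625]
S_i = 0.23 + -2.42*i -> [0.23, -2.19, -4.61, -7.03, -9.45]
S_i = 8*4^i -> [8, 32, 128, 512, 2048]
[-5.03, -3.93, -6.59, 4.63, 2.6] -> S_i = Random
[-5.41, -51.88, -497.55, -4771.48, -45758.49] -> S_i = -5.41*9.59^i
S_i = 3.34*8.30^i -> [3.34, 27.72, 230.09, 1909.77, 15851.08]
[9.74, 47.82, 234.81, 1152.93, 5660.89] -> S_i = 9.74*4.91^i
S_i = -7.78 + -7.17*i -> [-7.78, -14.95, -22.12, -29.29, -36.46]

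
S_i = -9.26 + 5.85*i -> [-9.26, -3.41, 2.44, 8.29, 14.14]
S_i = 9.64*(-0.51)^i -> [9.64, -4.92, 2.51, -1.28, 0.65]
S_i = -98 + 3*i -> [-98, -95, -92, -89, -86]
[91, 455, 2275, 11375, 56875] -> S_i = 91*5^i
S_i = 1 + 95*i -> [1, 96, 191, 286, 381]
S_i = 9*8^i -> [9, 72, 576, 4608, 36864]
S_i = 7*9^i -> [7, 63, 567, 5103, 45927]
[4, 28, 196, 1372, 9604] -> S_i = 4*7^i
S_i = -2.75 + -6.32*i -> [-2.75, -9.07, -15.39, -21.71, -28.03]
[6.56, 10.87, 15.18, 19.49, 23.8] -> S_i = 6.56 + 4.31*i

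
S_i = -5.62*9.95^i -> [-5.62, -55.92, -556.39, -5536.12, -55084.4]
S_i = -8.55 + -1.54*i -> [-8.55, -10.09, -11.63, -13.17, -14.71]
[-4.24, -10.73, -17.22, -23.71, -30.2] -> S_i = -4.24 + -6.49*i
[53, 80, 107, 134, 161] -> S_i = 53 + 27*i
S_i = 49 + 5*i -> [49, 54, 59, 64, 69]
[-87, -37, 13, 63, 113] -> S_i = -87 + 50*i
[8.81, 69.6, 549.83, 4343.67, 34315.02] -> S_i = 8.81*7.90^i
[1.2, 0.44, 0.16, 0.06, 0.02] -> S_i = 1.20*0.37^i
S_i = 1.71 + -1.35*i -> [1.71, 0.36, -0.99, -2.34, -3.69]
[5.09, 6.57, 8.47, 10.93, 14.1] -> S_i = 5.09*1.29^i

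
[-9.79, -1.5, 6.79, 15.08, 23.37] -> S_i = -9.79 + 8.29*i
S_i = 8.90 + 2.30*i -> [8.9, 11.2, 13.5, 15.8, 18.1]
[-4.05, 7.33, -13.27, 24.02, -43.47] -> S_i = -4.05*(-1.81)^i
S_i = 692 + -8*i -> [692, 684, 676, 668, 660]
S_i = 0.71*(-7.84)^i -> [0.71, -5.57, 43.64, -342.14, 2682.39]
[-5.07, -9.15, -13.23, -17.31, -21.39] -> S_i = -5.07 + -4.08*i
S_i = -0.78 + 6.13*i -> [-0.78, 5.35, 11.48, 17.61, 23.74]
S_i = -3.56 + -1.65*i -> [-3.56, -5.21, -6.86, -8.51, -10.16]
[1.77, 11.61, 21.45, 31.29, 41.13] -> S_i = 1.77 + 9.84*i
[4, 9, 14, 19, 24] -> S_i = 4 + 5*i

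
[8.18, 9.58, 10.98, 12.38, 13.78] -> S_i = 8.18 + 1.40*i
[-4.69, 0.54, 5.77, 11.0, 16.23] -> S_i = -4.69 + 5.23*i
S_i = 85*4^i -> [85, 340, 1360, 5440, 21760]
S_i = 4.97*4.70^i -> [4.97, 23.36, 109.79, 516.0, 2425.2]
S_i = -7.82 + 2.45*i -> [-7.82, -5.37, -2.92, -0.47, 1.98]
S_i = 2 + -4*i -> [2, -2, -6, -10, -14]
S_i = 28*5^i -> [28, 140, 700, 3500, 17500]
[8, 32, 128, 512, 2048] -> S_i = 8*4^i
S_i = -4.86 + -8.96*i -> [-4.86, -13.82, -22.78, -31.74, -40.7]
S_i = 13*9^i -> [13, 117, 1053, 9477, 85293]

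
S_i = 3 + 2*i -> [3, 5, 7, 9, 11]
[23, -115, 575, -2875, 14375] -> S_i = 23*-5^i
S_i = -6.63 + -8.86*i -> [-6.63, -15.49, -24.35, -33.21, -42.07]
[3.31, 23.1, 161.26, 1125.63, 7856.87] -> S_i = 3.31*6.98^i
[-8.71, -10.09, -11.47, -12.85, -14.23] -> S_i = -8.71 + -1.38*i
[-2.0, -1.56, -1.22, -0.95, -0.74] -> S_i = -2.00*0.78^i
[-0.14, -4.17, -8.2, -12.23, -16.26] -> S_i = -0.14 + -4.03*i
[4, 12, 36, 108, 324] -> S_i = 4*3^i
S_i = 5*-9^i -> [5, -45, 405, -3645, 32805]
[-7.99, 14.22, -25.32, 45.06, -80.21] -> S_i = -7.99*(-1.78)^i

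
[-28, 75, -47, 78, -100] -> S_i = Random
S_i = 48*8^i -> [48, 384, 3072, 24576, 196608]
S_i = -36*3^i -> [-36, -108, -324, -972, -2916]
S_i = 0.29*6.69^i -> [0.29, 1.94, 12.98, 86.83, 580.9]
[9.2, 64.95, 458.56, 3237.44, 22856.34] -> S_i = 9.20*7.06^i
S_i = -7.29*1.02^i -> [-7.29, -7.44, -7.58, -7.74, -7.89]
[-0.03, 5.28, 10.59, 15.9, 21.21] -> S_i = -0.03 + 5.31*i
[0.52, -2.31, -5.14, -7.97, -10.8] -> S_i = 0.52 + -2.83*i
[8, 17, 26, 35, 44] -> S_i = 8 + 9*i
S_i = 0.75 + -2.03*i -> [0.75, -1.28, -3.31, -5.34, -7.37]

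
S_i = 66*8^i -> [66, 528, 4224, 33792, 270336]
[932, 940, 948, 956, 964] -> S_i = 932 + 8*i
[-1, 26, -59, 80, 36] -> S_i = Random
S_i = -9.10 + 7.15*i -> [-9.1, -1.95, 5.2, 12.35, 19.5]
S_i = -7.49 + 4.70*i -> [-7.49, -2.79, 1.91, 6.61, 11.31]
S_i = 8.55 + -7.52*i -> [8.55, 1.03, -6.49, -14.01, -21.53]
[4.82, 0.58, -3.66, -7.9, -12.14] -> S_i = 4.82 + -4.24*i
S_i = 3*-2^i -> [3, -6, 12, -24, 48]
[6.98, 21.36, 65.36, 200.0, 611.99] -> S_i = 6.98*3.06^i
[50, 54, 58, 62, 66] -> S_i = 50 + 4*i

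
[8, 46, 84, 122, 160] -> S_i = 8 + 38*i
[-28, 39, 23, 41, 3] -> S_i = Random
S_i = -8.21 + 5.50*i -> [-8.21, -2.71, 2.79, 8.29, 13.79]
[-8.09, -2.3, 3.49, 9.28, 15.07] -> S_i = -8.09 + 5.79*i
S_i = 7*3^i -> [7, 21, 63, 189, 567]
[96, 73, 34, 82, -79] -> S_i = Random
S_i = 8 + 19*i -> [8, 27, 46, 65, 84]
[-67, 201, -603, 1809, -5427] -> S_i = -67*-3^i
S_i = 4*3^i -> [4, 12, 36, 108, 324]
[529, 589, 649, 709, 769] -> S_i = 529 + 60*i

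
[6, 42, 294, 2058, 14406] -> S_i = 6*7^i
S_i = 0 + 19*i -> [0, 19, 38, 57, 76]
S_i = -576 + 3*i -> [-576, -573, -570, -567, -564]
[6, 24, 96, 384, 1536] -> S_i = 6*4^i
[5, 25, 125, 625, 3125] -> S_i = 5*5^i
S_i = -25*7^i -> [-25, -175, -1225, -8575, -60025]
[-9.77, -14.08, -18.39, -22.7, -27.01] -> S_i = -9.77 + -4.31*i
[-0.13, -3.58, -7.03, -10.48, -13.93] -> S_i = -0.13 + -3.45*i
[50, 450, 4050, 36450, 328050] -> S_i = 50*9^i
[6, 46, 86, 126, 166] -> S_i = 6 + 40*i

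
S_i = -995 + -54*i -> [-995, -1049, -1103, -1157, -1211]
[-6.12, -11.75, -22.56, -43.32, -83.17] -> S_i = -6.12*1.92^i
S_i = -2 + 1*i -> [-2, -1, 0, 1, 2]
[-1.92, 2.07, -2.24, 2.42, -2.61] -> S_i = -1.92*(-1.08)^i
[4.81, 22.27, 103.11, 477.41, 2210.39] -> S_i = 4.81*4.63^i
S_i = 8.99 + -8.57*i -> [8.99, 0.42, -8.15, -16.72, -25.29]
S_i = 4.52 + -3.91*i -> [4.52, 0.61, -3.3, -7.21, -11.12]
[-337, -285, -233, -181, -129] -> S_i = -337 + 52*i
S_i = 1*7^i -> [1, 7, 49, 343, 2401]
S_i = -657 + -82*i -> [-657, -739, -821, -903, -985]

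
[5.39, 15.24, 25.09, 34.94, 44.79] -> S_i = 5.39 + 9.85*i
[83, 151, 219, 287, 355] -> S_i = 83 + 68*i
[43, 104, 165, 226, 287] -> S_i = 43 + 61*i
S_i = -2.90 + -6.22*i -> [-2.9, -9.12, -15.34, -21.56, -27.78]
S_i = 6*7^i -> [6, 42, 294, 2058, 14406]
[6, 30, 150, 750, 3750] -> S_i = 6*5^i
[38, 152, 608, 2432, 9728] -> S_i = 38*4^i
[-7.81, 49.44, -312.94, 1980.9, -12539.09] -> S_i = -7.81*(-6.33)^i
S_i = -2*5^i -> [-2, -10, -50, -250, -1250]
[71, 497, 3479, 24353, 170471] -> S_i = 71*7^i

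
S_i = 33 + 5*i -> [33, 38, 43, 48, 53]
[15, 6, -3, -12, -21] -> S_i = 15 + -9*i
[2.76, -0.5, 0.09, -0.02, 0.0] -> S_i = 2.76*(-0.18)^i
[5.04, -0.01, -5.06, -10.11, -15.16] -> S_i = 5.04 + -5.05*i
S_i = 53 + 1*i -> [53, 54, 55, 56, 57]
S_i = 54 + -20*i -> [54, 34, 14, -6, -26]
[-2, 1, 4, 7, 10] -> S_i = -2 + 3*i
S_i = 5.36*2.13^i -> [5.36, 11.42, 24.32, 51.8, 110.33]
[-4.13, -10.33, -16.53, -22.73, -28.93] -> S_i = -4.13 + -6.20*i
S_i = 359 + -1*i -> [359, 358, 357, 356, 355]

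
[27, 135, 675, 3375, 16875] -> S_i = 27*5^i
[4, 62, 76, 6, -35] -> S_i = Random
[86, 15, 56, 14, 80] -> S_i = Random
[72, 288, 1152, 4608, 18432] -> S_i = 72*4^i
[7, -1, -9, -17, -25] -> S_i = 7 + -8*i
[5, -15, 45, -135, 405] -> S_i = 5*-3^i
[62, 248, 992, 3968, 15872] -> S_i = 62*4^i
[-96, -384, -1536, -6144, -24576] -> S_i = -96*4^i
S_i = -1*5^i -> [-1, -5, -25, -125, -625]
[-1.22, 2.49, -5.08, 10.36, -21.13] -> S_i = -1.22*(-2.04)^i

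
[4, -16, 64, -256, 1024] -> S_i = 4*-4^i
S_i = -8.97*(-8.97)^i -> [-8.97, 80.46, -721.73, 6473.96, -58071.39]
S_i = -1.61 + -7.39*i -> [-1.61, -9.0, -16.39, -23.78, -31.17]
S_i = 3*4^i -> [3, 12, 48, 192, 768]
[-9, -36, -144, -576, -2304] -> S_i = -9*4^i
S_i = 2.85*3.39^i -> [2.85, 9.66, 32.75, 111.03, 376.39]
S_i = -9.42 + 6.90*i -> [-9.42, -2.52, 4.38, 11.28, 18.18]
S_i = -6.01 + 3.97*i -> [-6.01, -2.04, 1.93, 5.9, 9.87]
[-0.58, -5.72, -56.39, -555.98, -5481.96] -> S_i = -0.58*9.86^i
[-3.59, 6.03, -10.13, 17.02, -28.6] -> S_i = -3.59*(-1.68)^i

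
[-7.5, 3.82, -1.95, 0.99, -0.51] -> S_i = -7.50*(-0.51)^i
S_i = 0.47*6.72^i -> [0.47, 3.16, 21.22, 142.63, 958.46]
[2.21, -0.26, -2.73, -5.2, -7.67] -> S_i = 2.21 + -2.47*i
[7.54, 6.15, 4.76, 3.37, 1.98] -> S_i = 7.54 + -1.39*i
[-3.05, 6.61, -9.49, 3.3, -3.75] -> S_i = Random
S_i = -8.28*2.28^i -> [-8.28, -18.88, -43.04, -98.14, -223.75]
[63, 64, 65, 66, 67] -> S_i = 63 + 1*i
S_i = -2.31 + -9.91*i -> [-2.31, -12.22, -22.13, -32.04, -41.95]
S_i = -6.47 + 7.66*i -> [-6.47, 1.19, 8.85, 16.51, 24.17]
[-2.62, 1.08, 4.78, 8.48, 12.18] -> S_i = -2.62 + 3.70*i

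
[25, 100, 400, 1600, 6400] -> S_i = 25*4^i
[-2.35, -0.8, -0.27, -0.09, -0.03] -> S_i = -2.35*0.34^i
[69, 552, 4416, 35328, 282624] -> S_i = 69*8^i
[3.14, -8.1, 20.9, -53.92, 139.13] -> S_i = 3.14*(-2.58)^i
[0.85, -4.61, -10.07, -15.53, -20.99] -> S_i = 0.85 + -5.46*i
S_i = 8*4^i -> [8, 32, 128, 512, 2048]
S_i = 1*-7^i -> [1, -7, 49, -343, 2401]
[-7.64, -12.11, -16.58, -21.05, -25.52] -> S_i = -7.64 + -4.47*i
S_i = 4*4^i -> [4, 16, 64, 256, 1024]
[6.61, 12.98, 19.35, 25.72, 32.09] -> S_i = 6.61 + 6.37*i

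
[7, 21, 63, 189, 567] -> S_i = 7*3^i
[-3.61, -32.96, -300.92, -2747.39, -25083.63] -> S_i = -3.61*9.13^i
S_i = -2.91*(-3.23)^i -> [-2.91, 9.4, -30.36, 98.06, -316.74]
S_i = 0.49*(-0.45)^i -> [0.49, -0.22, 0.1, -0.04, 0.02]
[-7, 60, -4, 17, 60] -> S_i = Random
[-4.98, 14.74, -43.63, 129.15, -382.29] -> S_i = -4.98*(-2.96)^i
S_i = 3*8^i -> [3, 24, 192, 1536, 12288]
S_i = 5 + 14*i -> [5, 19, 33, 47, 61]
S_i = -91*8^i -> [-91, -728, -5824, -46592, -372736]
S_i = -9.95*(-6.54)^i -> [-9.95, 65.07, -425.58, 2783.28, -18202.63]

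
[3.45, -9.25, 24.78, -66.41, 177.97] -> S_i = 3.45*(-2.68)^i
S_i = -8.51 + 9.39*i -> [-8.51, 0.88, 10.27, 19.66, 29.05]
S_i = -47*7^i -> [-47, -329, -2303, -16121, -112847]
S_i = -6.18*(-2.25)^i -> [-6.18, 13.9, -31.29, 70.39, -158.39]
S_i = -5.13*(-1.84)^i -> [-5.13, 9.44, -17.37, 31.96, -58.8]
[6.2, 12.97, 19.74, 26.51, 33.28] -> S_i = 6.20 + 6.77*i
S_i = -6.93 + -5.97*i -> [-6.93, -12.9, -18.87, -24.84, -30.81]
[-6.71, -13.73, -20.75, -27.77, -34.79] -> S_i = -6.71 + -7.02*i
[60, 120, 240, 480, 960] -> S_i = 60*2^i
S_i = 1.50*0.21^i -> [1.5, 0.32, 0.07, 0.01, 0.0]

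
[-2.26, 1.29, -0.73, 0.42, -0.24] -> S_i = -2.26*(-0.57)^i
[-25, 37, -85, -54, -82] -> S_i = Random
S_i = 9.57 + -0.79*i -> [9.57, 8.78, 7.99, 7.2, 6.41]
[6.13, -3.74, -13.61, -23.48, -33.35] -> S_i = 6.13 + -9.87*i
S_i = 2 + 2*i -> [2, 4, 6, 8, 10]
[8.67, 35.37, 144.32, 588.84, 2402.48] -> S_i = 8.67*4.08^i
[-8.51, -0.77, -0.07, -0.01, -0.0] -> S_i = -8.51*0.09^i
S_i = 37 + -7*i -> [37, 30, 23, 16, 9]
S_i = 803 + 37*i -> [803, 840, 877, 914, 951]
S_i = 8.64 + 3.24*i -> [8.64, 11.88, 15.12, 18.36, 21.6]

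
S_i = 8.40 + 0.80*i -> [8.4, 9.2, 10.0, 10.8, 11.6]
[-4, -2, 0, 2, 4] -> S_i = -4 + 2*i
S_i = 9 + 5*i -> [9, 14, 19, 24, 29]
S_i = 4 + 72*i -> [4, 76, 148, 220, 292]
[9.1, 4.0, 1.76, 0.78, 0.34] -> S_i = 9.10*0.44^i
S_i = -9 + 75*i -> [-9, 66, 141, 216, 291]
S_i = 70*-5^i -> [70, -350, 1750, -8750, 43750]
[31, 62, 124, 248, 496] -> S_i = 31*2^i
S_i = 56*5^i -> [56, 280, 1400, 7000, 35000]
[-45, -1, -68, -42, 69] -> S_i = Random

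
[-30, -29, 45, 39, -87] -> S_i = Random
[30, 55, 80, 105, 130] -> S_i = 30 + 25*i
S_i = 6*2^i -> [6, 12, 24, 48, 96]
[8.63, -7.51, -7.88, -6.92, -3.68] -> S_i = Random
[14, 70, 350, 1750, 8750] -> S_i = 14*5^i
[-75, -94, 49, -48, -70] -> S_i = Random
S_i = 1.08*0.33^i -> [1.08, 0.36, 0.12, 0.04, 0.01]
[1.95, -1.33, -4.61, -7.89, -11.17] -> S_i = 1.95 + -3.28*i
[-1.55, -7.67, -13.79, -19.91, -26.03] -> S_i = -1.55 + -6.12*i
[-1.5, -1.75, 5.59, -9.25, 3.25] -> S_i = Random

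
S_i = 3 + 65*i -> [3, 68, 133, 198, 263]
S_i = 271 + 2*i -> [271, 273, 275, 277, 279]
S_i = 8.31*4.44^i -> [8.31, 36.9, 163.82, 727.36, 3229.48]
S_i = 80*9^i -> [80, 720, 6480, 58320, 524880]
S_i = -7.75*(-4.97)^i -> [-7.75, 38.52, -191.43, 951.42, -4728.54]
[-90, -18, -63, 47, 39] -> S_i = Random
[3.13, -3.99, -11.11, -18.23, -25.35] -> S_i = 3.13 + -7.12*i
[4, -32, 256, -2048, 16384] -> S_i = 4*-8^i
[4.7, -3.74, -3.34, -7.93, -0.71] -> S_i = Random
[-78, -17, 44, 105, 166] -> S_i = -78 + 61*i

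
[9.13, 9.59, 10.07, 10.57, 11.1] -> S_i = 9.13*1.05^i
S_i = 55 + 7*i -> [55, 62, 69, 76, 83]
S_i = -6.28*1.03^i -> [-6.28, -6.47, -6.66, -6.86, -7.07]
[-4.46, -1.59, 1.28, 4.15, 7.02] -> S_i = -4.46 + 2.87*i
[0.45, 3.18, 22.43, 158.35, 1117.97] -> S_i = 0.45*7.06^i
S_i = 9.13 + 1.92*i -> [9.13, 11.05, 12.97, 14.89, 16.81]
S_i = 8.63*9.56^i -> [8.63, 82.5, 788.73, 7540.23, 72084.58]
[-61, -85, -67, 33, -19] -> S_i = Random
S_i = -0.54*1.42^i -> [-0.54, -0.77, -1.09, -1.55, -2.2]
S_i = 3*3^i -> [3, 9, 27, 81, 243]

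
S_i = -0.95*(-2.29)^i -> [-0.95, 2.18, -4.98, 11.41, -26.13]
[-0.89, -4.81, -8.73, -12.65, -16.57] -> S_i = -0.89 + -3.92*i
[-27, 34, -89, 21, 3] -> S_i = Random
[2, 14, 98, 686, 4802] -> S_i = 2*7^i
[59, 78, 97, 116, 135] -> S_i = 59 + 19*i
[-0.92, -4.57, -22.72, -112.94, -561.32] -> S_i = -0.92*4.97^i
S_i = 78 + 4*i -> [78, 82, 86, 90, 94]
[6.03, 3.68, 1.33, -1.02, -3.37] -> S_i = 6.03 + -2.35*i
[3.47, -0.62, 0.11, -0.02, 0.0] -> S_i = 3.47*(-0.18)^i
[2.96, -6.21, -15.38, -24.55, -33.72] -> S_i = 2.96 + -9.17*i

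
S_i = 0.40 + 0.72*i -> [0.4, 1.12, 1.84, 2.56, 3.28]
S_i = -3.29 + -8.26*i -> [-3.29, -11.55, -19.81, -28.07, -36.33]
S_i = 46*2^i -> [46, 92, 184, 368, 736]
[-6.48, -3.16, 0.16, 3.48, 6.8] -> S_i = -6.48 + 3.32*i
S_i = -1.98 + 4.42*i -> [-1.98, 2.44, 6.86, 11.28, 15.7]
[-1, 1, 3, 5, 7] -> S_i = -1 + 2*i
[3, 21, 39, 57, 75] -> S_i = 3 + 18*i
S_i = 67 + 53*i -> [67, 120, 173, 226, 279]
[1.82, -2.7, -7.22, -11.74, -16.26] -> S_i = 1.82 + -4.52*i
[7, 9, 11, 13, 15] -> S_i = 7 + 2*i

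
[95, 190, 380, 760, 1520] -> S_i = 95*2^i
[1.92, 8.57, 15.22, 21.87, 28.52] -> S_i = 1.92 + 6.65*i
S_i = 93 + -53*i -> [93, 40, -13, -66, -119]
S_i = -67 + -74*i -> [-67, -141, -215, -289, -363]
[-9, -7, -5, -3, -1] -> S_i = -9 + 2*i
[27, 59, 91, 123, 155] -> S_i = 27 + 32*i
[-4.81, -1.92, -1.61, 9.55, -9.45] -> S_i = Random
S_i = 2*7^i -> [2, 14, 98, 686, 4802]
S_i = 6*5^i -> [6, 30, 150, 750, 3750]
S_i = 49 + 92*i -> [49, 141, 233, 325, 417]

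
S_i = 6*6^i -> [6, 36, 216, 1296, 7776]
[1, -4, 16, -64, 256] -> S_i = 1*-4^i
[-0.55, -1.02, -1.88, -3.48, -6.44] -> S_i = -0.55*1.85^i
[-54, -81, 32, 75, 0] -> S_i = Random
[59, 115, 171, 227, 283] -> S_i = 59 + 56*i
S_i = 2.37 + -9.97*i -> [2.37, -7.6, -17.57, -27.54, -37.51]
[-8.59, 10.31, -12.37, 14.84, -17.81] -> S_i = -8.59*(-1.20)^i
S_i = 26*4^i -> [26, 104, 416, 1664, 6656]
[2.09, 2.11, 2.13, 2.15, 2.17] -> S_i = 2.09*1.01^i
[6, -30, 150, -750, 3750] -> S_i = 6*-5^i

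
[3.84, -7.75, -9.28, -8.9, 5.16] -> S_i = Random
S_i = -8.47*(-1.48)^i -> [-8.47, 12.54, -18.55, 27.46, -40.64]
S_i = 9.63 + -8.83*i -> [9.63, 0.8, -8.03, -16.86, -25.69]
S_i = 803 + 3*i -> [803, 806, 809, 812, 815]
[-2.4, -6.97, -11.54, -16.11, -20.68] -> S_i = -2.40 + -4.57*i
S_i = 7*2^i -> [7, 14, 28, 56, 112]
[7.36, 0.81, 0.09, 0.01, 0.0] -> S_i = 7.36*0.11^i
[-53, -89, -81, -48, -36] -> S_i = Random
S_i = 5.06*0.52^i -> [5.06, 2.63, 1.37, 0.71, 0.37]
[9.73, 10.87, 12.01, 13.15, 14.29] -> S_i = 9.73 + 1.14*i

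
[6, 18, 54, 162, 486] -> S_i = 6*3^i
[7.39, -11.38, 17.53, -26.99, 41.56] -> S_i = 7.39*(-1.54)^i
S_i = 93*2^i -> [93, 186, 372, 744, 1488]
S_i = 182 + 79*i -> [182, 261, 340, 419, 498]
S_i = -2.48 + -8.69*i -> [-2.48, -11.17, -19.86, -28.55, -37.24]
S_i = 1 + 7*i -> [1, 8, 15, 22, 29]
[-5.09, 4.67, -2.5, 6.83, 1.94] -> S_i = Random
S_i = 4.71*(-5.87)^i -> [4.71, -27.65, 162.29, -952.65, 5592.08]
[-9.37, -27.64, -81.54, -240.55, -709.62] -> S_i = -9.37*2.95^i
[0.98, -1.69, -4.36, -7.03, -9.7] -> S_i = 0.98 + -2.67*i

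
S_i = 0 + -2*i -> [0, -2, -4, -6, -8]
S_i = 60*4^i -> [60, 240, 960, 3840, 15360]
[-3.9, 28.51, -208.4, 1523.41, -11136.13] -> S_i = -3.90*(-7.31)^i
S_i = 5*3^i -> [5, 15, 45, 135, 405]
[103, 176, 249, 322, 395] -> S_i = 103 + 73*i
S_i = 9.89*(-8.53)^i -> [9.89, -84.36, 719.61, -6138.23, 52359.13]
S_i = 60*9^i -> [60, 540, 4860, 43740, 393660]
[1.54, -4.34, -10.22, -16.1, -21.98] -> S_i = 1.54 + -5.88*i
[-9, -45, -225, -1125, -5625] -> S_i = -9*5^i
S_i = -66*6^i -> [-66, -396, -2376, -14256, -85536]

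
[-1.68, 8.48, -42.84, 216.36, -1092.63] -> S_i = -1.68*(-5.05)^i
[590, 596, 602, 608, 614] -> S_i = 590 + 6*i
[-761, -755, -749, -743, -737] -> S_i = -761 + 6*i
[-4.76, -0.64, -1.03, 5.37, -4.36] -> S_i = Random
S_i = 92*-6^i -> [92, -552, 3312, -19872, 119232]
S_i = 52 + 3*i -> [52, 55, 58, 61, 64]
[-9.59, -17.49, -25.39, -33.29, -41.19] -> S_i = -9.59 + -7.90*i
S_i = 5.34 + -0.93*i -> [5.34, 4.41, 3.48, 2.55, 1.62]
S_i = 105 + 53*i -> [105, 158, 211, 264, 317]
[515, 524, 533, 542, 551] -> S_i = 515 + 9*i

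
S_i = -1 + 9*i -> [-1, 8, 17, 26, 35]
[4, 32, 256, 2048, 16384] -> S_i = 4*8^i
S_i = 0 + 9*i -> [0, 9, 18, 27, 36]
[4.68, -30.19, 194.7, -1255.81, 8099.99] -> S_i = 4.68*(-6.45)^i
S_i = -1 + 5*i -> [-1, 4, 9, 14, 19]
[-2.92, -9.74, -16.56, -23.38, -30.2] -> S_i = -2.92 + -6.82*i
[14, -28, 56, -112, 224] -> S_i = 14*-2^i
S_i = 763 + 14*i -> [763, 777, 791, 805, 819]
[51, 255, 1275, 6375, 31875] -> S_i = 51*5^i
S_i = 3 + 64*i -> [3, 67, 131, 195, 259]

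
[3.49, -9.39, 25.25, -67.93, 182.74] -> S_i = 3.49*(-2.69)^i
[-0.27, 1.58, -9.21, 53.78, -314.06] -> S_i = -0.27*(-5.84)^i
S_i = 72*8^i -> [72, 576, 4608, 36864, 294912]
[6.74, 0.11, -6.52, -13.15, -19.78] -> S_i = 6.74 + -6.63*i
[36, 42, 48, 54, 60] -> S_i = 36 + 6*i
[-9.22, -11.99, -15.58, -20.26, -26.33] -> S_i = -9.22*1.30^i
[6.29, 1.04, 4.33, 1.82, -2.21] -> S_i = Random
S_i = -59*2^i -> [-59, -118, -236, -472, -944]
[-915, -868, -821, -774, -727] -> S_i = -915 + 47*i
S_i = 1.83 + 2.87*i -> [1.83, 4.7, 7.57, 10.44, 13.31]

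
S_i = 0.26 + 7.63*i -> [0.26, 7.89, 15.52, 23.15, 30.78]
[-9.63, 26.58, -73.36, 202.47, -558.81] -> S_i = -9.63*(-2.76)^i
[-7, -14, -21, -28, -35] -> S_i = -7 + -7*i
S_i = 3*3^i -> [3, 9, 27, 81, 243]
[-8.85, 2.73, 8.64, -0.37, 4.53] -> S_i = Random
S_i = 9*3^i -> [9, 27, 81, 243, 729]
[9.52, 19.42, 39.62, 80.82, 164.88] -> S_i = 9.52*2.04^i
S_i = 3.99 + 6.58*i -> [3.99, 10.57, 17.15, 23.73, 30.31]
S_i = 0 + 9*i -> [0, 9, 18, 27, 36]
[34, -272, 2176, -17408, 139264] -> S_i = 34*-8^i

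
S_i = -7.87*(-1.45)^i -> [-7.87, 11.41, -16.55, 23.99, -34.79]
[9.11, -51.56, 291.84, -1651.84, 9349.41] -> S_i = 9.11*(-5.66)^i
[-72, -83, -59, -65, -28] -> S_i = Random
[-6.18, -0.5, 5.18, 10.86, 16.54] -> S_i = -6.18 + 5.68*i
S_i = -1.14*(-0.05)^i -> [-1.14, 0.06, -0.0, 0.0, -0.0]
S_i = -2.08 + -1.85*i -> [-2.08, -3.93, -5.78, -7.63, -9.48]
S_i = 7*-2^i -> [7, -14, 28, -56, 112]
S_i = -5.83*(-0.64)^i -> [-5.83, 3.73, -2.39, 1.53, -0.98]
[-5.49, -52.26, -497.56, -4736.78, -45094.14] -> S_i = -5.49*9.52^i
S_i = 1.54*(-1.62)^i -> [1.54, -2.49, 4.04, -6.55, 10.61]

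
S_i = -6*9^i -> [-6, -54, -486, -4374, -39366]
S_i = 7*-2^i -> [7, -14, 28, -56, 112]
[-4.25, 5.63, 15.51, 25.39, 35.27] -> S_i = -4.25 + 9.88*i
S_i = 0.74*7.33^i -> [0.74, 5.42, 39.76, 291.44, 2136.23]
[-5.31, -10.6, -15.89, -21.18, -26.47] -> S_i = -5.31 + -5.29*i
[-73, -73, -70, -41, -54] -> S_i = Random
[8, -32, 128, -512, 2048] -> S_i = 8*-4^i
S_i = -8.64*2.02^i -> [-8.64, -17.45, -35.25, -71.21, -143.85]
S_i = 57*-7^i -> [57, -399, 2793, -19551, 136857]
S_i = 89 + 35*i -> [89, 124, 159, 194, 229]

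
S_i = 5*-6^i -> [5, -30, 180, -1080, 6480]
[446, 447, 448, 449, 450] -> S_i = 446 + 1*i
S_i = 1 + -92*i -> [1, -91, -183, -275, -367]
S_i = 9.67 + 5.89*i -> [9.67, 15.56, 21.45, 27.34, 33.23]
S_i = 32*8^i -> [32, 256, 2048, 16384, 131072]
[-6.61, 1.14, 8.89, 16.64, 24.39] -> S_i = -6.61 + 7.75*i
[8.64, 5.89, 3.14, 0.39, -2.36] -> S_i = 8.64 + -2.75*i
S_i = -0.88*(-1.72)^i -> [-0.88, 1.51, -2.6, 4.48, -7.7]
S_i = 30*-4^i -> [30, -120, 480, -1920, 7680]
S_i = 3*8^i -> [3, 24, 192, 1536, 12288]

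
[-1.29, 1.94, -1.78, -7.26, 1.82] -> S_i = Random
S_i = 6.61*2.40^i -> [6.61, 15.86, 38.07, 91.38, 219.3]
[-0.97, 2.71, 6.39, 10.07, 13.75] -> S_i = -0.97 + 3.68*i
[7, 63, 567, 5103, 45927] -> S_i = 7*9^i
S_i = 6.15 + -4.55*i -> [6.15, 1.6, -2.95, -7.5, -12.05]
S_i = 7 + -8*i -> [7, -1, -9, -17, -25]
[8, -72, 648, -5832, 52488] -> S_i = 8*-9^i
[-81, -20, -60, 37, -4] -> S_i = Random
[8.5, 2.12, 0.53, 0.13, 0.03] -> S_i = 8.50*0.25^i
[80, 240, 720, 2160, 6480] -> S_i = 80*3^i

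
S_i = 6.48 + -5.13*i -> [6.48, 1.35, -3.78, -8.91, -14.04]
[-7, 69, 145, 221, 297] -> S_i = -7 + 76*i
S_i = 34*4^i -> [34, 136, 544, 2176, 8704]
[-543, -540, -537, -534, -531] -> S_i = -543 + 3*i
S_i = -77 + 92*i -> [-77, 15, 107, 199, 291]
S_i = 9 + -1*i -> [9, 8, 7, 6, 5]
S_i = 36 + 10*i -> [36, 46, 56, 66, 76]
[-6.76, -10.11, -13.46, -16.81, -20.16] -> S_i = -6.76 + -3.35*i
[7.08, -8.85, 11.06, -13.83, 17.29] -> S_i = 7.08*(-1.25)^i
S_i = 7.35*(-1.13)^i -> [7.35, -8.31, 9.39, -10.61, 11.98]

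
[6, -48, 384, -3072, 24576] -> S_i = 6*-8^i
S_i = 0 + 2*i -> [0, 2, 4, 6, 8]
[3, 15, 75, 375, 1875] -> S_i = 3*5^i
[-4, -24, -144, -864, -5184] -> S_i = -4*6^i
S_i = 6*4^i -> [6, 24, 96, 384, 1536]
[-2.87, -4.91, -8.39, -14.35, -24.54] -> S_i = -2.87*1.71^i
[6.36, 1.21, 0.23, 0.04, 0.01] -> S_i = 6.36*0.19^i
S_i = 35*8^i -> [35, 280, 2240, 17920, 143360]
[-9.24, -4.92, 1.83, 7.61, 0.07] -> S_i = Random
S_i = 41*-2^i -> [41, -82, 164, -328, 656]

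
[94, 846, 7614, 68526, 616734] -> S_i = 94*9^i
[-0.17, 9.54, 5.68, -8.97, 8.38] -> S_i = Random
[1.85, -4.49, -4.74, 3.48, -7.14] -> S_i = Random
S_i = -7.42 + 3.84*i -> [-7.42, -3.58, 0.26, 4.1, 7.94]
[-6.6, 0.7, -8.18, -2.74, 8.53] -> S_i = Random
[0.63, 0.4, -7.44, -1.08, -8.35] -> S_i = Random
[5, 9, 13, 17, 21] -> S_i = 5 + 4*i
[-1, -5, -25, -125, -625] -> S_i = -1*5^i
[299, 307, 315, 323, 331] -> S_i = 299 + 8*i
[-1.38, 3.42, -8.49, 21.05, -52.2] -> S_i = -1.38*(-2.48)^i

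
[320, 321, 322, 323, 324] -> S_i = 320 + 1*i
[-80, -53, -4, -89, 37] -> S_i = Random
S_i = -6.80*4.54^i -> [-6.8, -30.87, -140.16, -636.32, -2888.9]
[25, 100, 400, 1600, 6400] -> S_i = 25*4^i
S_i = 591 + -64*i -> [591, 527, 463, 399, 335]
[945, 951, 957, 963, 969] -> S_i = 945 + 6*i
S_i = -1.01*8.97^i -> [-1.01, -9.06, -81.27, -728.95, -6538.7]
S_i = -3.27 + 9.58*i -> [-3.27, 6.31, 15.89, 25.47, 35.05]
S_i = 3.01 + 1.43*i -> [3.01, 4.44, 5.87, 7.3, 8.73]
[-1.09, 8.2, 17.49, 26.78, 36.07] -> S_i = -1.09 + 9.29*i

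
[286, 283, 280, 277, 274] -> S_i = 286 + -3*i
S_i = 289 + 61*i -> [289, 350, 411, 472, 533]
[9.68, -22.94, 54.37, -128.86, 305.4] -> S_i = 9.68*(-2.37)^i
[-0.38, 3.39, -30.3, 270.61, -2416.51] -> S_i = -0.38*(-8.93)^i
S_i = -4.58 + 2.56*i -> [-4.58, -2.02, 0.54, 3.1, 5.66]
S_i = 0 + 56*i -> [0, 56, 112, 168, 224]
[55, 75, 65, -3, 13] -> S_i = Random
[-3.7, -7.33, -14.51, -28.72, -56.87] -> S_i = -3.70*1.98^i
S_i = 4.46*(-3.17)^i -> [4.46, -14.14, 44.82, -142.07, 450.37]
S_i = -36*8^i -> [-36, -288, -2304, -18432, -147456]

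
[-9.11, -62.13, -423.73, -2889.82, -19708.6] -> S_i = -9.11*6.82^i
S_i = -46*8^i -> [-46, -368, -2944, -23552, -188416]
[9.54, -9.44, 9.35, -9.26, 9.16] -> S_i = 9.54*(-0.99)^i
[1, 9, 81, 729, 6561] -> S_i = 1*9^i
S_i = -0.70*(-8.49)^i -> [-0.7, 5.94, -50.46, 428.37, -3636.88]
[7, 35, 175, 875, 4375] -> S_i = 7*5^i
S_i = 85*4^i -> [85, 340, 1360, 5440, 21760]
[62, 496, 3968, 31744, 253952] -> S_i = 62*8^i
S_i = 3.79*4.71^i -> [3.79, 17.85, 84.08, 396.01, 1865.19]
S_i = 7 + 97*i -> [7, 104, 201, 298, 395]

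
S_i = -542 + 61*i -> [-542, -481, -420, -359, -298]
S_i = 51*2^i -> [51, 102, 204, 408, 816]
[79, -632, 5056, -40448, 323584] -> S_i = 79*-8^i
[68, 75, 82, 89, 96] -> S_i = 68 + 7*i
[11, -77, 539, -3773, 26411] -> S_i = 11*-7^i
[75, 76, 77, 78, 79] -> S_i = 75 + 1*i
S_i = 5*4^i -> [5, 20, 80, 320, 1280]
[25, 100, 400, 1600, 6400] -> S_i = 25*4^i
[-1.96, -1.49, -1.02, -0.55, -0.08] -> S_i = -1.96 + 0.47*i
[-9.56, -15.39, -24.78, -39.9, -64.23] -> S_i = -9.56*1.61^i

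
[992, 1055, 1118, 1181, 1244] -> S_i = 992 + 63*i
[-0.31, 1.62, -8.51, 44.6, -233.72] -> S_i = -0.31*(-5.24)^i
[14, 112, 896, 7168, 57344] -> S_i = 14*8^i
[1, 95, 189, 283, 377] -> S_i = 1 + 94*i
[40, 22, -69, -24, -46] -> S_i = Random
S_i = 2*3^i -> [2, 6, 18, 54, 162]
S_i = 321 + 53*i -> [321, 374, 427, 480, 533]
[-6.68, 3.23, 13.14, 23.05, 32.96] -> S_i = -6.68 + 9.91*i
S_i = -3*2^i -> [-3, -6, -12, -24, -48]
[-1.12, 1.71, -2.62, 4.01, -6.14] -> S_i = -1.12*(-1.53)^i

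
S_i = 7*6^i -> [7, 42, 252, 1512, 9072]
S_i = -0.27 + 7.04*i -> [-0.27, 6.77, 13.81, 20.85, 27.89]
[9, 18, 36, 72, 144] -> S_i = 9*2^i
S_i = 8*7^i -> [8, 56, 392, 2744, 19208]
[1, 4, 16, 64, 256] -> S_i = 1*4^i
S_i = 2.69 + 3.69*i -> [2.69, 6.38, 10.07, 13.76, 17.45]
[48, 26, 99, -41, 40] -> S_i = Random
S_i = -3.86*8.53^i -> [-3.86, -32.93, -280.86, -2395.71, -20435.41]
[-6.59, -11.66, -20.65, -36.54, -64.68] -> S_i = -6.59*1.77^i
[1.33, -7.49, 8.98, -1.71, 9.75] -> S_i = Random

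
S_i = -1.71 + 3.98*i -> [-1.71, 2.27, 6.25, 10.23, 14.21]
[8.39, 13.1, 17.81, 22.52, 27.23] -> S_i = 8.39 + 4.71*i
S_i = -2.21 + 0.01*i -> [-2.21, -2.2, -2.19, -2.18, -2.17]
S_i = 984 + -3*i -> [984, 981, 978, 975, 972]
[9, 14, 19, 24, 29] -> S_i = 9 + 5*i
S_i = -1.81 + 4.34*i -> [-1.81, 2.53, 6.87, 11.21, 15.55]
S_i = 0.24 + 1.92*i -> [0.24, 2.16, 4.08, 6.0, 7.92]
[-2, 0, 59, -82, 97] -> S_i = Random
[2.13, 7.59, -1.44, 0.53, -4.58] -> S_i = Random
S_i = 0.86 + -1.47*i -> [0.86, -0.61, -2.08, -3.55, -5.02]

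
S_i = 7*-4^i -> [7, -28, 112, -448, 1792]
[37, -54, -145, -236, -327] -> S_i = 37 + -91*i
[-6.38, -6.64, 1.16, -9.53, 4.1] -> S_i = Random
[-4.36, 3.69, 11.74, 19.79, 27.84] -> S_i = -4.36 + 8.05*i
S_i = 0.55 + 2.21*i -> [0.55, 2.76, 4.97, 7.18, 9.39]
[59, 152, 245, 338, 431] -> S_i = 59 + 93*i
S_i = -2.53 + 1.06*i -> [-2.53, -1.47, -0.41, 0.65, 1.71]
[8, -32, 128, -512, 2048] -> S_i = 8*-4^i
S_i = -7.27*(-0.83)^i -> [-7.27, 6.03, -5.01, 4.16, -3.45]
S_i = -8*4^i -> [-8, -32, -128, -512, -2048]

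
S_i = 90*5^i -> [90, 450, 2250, 11250, 56250]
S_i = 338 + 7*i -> [338, 345, 352, 359, 366]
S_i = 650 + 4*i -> [650, 654, 658, 662, 666]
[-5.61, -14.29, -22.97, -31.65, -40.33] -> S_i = -5.61 + -8.68*i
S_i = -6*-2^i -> [-6, 12, -24, 48, -96]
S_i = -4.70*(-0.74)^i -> [-4.7, 3.48, -2.57, 1.9, -1.41]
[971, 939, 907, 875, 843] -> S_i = 971 + -32*i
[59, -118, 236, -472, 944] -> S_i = 59*-2^i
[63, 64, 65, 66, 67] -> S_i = 63 + 1*i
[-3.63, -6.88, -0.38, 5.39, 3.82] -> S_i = Random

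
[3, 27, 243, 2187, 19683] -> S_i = 3*9^i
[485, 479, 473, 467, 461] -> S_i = 485 + -6*i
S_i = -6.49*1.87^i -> [-6.49, -12.14, -22.69, -42.44, -79.36]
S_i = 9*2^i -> [9, 18, 36, 72, 144]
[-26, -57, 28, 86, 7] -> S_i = Random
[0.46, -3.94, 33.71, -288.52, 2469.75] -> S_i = 0.46*(-8.56)^i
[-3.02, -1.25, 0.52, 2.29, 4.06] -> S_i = -3.02 + 1.77*i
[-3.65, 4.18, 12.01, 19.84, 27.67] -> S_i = -3.65 + 7.83*i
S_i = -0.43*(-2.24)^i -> [-0.43, 0.96, -2.16, 4.83, -10.83]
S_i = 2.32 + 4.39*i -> [2.32, 6.71, 11.1, 15.49, 19.88]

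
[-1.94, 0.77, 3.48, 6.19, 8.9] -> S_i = -1.94 + 2.71*i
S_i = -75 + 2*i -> [-75, -73, -71, -69, -67]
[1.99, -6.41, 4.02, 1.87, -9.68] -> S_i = Random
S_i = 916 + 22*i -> [916, 938, 960, 982, 1004]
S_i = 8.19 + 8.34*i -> [8.19, 16.53, 24.87, 33.21, 41.55]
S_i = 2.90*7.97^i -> [2.9, 23.11, 184.21, 1468.16, 11701.22]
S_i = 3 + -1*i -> [3, 2, 1, 0, -1]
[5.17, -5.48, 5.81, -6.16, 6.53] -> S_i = 5.17*(-1.06)^i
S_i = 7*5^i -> [7, 35, 175, 875, 4375]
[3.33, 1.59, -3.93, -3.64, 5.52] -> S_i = Random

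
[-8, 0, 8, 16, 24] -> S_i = -8 + 8*i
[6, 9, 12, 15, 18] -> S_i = 6 + 3*i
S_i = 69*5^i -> [69, 345, 1725, 8625, 43125]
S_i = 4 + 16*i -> [4, 20, 36, 52, 68]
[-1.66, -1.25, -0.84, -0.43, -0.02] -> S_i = -1.66 + 0.41*i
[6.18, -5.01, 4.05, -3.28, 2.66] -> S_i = 6.18*(-0.81)^i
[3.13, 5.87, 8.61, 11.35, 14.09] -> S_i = 3.13 + 2.74*i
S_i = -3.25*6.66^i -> [-3.25, -21.64, -144.16, -960.08, -6394.11]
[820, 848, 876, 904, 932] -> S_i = 820 + 28*i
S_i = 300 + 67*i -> [300, 367, 434, 501, 568]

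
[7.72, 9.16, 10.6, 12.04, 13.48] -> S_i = 7.72 + 1.44*i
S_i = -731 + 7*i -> [-731, -724, -717, -710, -703]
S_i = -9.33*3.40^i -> [-9.33, -31.72, -107.85, -366.71, -1246.8]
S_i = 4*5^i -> [4, 20, 100, 500, 2500]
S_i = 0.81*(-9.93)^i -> [0.81, -8.04, 79.87, -793.11, 7875.57]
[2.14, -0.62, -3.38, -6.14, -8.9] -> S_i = 2.14 + -2.76*i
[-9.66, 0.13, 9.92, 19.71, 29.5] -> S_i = -9.66 + 9.79*i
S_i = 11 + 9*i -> [11, 20, 29, 38, 47]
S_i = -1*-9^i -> [-1, 9, -81, 729, -6561]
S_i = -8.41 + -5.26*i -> [-8.41, -13.67, -18.93, -24.19, -29.45]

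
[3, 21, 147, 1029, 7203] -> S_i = 3*7^i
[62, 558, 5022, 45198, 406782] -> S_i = 62*9^i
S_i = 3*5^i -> [3, 15, 75, 375, 1875]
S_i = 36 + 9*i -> [36, 45, 54, 63, 72]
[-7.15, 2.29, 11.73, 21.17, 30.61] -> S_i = -7.15 + 9.44*i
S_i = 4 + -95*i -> [4, -91, -186, -281, -376]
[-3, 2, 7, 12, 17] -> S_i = -3 + 5*i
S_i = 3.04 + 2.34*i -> [3.04, 5.38, 7.72, 10.06, 12.4]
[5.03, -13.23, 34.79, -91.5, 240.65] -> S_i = 5.03*(-2.63)^i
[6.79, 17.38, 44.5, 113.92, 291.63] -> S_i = 6.79*2.56^i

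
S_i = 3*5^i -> [3, 15, 75, 375, 1875]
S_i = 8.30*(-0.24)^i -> [8.3, -1.99, 0.48, -0.11, 0.03]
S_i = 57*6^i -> [57, 342, 2052, 12312, 73872]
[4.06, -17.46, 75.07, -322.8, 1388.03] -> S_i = 4.06*(-4.30)^i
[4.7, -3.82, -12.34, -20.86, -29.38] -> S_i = 4.70 + -8.52*i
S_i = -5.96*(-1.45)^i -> [-5.96, 8.64, -12.53, 18.17, -26.35]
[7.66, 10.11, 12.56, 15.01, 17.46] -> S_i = 7.66 + 2.45*i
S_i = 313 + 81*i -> [313, 394, 475, 556, 637]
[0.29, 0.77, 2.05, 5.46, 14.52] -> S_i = 0.29*2.66^i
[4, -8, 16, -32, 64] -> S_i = 4*-2^i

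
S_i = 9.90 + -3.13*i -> [9.9, 6.77, 3.64, 0.51, -2.62]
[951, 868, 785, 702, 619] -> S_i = 951 + -83*i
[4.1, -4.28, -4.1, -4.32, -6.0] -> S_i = Random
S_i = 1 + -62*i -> [1, -61, -123, -185, -247]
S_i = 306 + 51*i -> [306, 357, 408, 459, 510]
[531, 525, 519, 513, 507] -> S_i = 531 + -6*i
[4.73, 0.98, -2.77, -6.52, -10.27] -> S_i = 4.73 + -3.75*i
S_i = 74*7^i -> [74, 518, 3626, 25382, 177674]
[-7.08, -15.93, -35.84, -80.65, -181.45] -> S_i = -7.08*2.25^i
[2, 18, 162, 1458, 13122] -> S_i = 2*9^i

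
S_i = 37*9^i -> [37, 333, 2997, 26973, 242757]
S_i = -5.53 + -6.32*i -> [-5.53, -11.85, -18.17, -24.49, -30.81]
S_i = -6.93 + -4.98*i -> [-6.93, -11.91, -16.89, -21.87, -26.85]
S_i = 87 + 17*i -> [87, 104, 121, 138, 155]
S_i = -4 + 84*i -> [-4, 80, 164, 248, 332]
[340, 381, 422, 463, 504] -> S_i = 340 + 41*i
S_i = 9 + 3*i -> [9, 12, 15, 18, 21]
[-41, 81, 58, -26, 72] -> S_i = Random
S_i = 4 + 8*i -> [4, 12, 20, 28, 36]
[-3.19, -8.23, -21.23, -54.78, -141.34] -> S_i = -3.19*2.58^i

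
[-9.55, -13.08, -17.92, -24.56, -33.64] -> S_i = -9.55*1.37^i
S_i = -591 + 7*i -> [-591, -584, -577, -570, -563]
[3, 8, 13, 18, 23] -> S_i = 3 + 5*i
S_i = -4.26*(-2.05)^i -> [-4.26, 8.73, -17.9, 36.7, -75.24]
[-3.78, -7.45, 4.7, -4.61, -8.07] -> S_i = Random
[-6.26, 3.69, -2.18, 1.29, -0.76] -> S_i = -6.26*(-0.59)^i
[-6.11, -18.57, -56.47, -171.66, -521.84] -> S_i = -6.11*3.04^i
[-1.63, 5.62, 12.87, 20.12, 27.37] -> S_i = -1.63 + 7.25*i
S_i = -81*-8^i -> [-81, 648, -5184, 41472, -331776]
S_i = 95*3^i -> [95, 285, 855, 2565, 7695]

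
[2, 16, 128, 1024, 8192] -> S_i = 2*8^i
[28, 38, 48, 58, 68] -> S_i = 28 + 10*i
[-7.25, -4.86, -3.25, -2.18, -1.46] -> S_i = -7.25*0.67^i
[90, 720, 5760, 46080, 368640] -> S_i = 90*8^i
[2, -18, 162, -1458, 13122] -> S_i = 2*-9^i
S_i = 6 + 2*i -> [6, 8, 10, 12, 14]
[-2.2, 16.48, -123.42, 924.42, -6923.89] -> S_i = -2.20*(-7.49)^i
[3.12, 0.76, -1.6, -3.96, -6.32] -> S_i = 3.12 + -2.36*i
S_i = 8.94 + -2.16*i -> [8.94, 6.78, 4.62, 2.46, 0.3]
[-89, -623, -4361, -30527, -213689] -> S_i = -89*7^i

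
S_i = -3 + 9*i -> [-3, 6, 15, 24, 33]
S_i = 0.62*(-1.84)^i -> [0.62, -1.14, 2.1, -3.86, 7.11]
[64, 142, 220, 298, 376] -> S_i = 64 + 78*i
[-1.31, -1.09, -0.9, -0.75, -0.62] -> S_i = -1.31*0.83^i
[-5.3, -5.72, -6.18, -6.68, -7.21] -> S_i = -5.30*1.08^i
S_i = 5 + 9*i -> [5, 14, 23, 32, 41]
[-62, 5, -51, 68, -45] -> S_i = Random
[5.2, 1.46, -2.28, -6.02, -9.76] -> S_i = 5.20 + -3.74*i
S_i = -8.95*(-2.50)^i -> [-8.95, 22.38, -55.94, 139.84, -349.61]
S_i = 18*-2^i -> [18, -36, 72, -144, 288]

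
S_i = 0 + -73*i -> [0, -73, -146, -219, -292]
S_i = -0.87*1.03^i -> [-0.87, -0.9, -0.92, -0.95, -0.98]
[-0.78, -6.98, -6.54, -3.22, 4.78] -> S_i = Random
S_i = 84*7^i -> [84, 588, 4116, 28812, 201684]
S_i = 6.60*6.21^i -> [6.6, 40.99, 254.52, 1580.59, 9815.45]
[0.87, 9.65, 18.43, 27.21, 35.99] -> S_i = 0.87 + 8.78*i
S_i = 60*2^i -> [60, 120, 240, 480, 960]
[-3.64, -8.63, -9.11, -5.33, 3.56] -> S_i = Random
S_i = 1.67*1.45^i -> [1.67, 2.42, 3.51, 5.09, 7.38]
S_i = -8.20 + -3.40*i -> [-8.2, -11.6, -15.0, -18.4, -21.8]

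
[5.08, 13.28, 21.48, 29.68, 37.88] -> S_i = 5.08 + 8.20*i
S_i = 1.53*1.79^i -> [1.53, 2.74, 4.9, 8.78, 15.71]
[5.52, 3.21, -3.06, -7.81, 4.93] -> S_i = Random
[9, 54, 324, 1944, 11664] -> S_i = 9*6^i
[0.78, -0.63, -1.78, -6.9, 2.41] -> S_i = Random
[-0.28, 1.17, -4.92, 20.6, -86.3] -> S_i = -0.28*(-4.19)^i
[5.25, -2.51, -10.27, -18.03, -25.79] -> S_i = 5.25 + -7.76*i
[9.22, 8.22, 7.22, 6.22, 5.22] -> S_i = 9.22 + -1.00*i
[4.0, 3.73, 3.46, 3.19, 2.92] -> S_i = 4.00 + -0.27*i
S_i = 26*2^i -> [26, 52, 104, 208, 416]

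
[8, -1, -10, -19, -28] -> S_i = 8 + -9*i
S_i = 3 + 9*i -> [3, 12, 21, 30, 39]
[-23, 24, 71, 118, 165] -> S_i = -23 + 47*i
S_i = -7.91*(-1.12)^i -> [-7.91, 8.86, -9.92, 11.11, -12.45]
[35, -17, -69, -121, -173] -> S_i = 35 + -52*i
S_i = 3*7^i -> [3, 21, 147, 1029, 7203]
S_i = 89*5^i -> [89, 445, 2225, 11125, 55625]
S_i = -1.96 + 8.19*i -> [-1.96, 6.23, 14.42, 22.61, 30.8]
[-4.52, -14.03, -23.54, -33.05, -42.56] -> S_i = -4.52 + -9.51*i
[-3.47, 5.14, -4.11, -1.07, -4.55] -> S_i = Random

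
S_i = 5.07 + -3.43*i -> [5.07, 1.64, -1.79, -5.22, -8.65]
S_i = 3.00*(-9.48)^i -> [3.0, -28.44, 269.61, -2555.91, 24230.07]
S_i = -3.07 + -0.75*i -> [-3.07, -3.82, -4.57, -5.32, -6.07]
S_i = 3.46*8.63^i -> [3.46, 29.86, 257.69, 2223.87, 19191.96]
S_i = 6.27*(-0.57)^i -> [6.27, -3.57, 2.04, -1.16, 0.66]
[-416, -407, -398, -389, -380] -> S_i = -416 + 9*i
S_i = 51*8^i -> [51, 408, 3264, 26112, 208896]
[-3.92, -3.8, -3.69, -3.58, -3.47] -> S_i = -3.92*0.97^i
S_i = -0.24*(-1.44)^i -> [-0.24, 0.35, -0.5, 0.72, -1.03]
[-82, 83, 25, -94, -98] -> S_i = Random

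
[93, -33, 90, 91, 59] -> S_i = Random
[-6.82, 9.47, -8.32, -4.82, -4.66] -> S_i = Random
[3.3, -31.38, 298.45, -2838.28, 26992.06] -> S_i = 3.30*(-9.51)^i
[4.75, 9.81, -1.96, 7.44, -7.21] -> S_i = Random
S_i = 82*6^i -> [82, 492, 2952, 17712, 106272]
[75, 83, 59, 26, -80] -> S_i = Random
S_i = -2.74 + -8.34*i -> [-2.74, -11.08, -19.42, -27.76, -36.1]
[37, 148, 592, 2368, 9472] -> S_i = 37*4^i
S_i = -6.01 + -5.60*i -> [-6.01, -11.61, -17.21, -22.81, -28.41]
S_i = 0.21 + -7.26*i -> [0.21, -7.05, -14.31, -21.57, -28.83]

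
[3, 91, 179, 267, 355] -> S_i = 3 + 88*i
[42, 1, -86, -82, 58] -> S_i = Random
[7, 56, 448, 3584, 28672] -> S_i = 7*8^i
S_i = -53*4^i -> [-53, -212, -848, -3392, -13568]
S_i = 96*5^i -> [96, 480, 2400, 12000, 60000]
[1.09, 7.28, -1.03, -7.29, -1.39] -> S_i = Random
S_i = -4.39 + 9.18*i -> [-4.39, 4.79, 13.97, 23.15, 32.33]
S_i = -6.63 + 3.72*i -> [-6.63, -2.91, 0.81, 4.53, 8.25]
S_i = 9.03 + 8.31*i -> [9.03, 17.34, 25.65, 33.96, 42.27]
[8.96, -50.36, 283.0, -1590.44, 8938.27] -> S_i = 8.96*(-5.62)^i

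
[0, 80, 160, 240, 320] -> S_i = 0 + 80*i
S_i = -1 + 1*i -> [-1, 0, 1, 2, 3]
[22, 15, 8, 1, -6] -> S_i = 22 + -7*i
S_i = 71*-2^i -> [71, -142, 284, -568, 1136]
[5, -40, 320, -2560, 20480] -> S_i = 5*-8^i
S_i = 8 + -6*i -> [8, 2, -4, -10, -16]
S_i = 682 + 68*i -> [682, 750, 818, 886, 954]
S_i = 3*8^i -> [3, 24, 192, 1536, 12288]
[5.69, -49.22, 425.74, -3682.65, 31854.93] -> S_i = 5.69*(-8.65)^i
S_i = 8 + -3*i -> [8, 5, 2, -1, -4]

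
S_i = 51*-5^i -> [51, -255, 1275, -6375, 31875]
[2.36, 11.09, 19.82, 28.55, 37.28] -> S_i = 2.36 + 8.73*i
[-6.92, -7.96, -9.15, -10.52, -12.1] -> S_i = -6.92*1.15^i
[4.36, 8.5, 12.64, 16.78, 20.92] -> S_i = 4.36 + 4.14*i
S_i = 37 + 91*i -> [37, 128, 219, 310, 401]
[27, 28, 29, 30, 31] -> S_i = 27 + 1*i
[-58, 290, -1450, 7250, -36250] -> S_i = -58*-5^i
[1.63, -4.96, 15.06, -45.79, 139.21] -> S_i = 1.63*(-3.04)^i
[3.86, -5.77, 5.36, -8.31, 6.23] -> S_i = Random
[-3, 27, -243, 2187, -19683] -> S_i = -3*-9^i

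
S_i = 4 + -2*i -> [4, 2, 0, -2, -4]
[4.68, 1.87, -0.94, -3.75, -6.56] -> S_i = 4.68 + -2.81*i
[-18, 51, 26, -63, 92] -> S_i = Random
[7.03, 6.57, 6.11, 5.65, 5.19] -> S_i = 7.03 + -0.46*i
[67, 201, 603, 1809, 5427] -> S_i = 67*3^i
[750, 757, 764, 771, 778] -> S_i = 750 + 7*i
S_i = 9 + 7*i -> [9, 16, 23, 30, 37]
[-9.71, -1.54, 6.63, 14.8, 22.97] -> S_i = -9.71 + 8.17*i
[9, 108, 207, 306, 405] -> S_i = 9 + 99*i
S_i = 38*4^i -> [38, 152, 608, 2432, 9728]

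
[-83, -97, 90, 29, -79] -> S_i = Random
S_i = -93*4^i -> [-93, -372, -1488, -5952, -23808]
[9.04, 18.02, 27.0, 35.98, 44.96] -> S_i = 9.04 + 8.98*i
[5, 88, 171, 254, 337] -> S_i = 5 + 83*i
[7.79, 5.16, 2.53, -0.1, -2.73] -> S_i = 7.79 + -2.63*i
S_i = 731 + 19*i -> [731, 750, 769, 788, 807]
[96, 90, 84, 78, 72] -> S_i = 96 + -6*i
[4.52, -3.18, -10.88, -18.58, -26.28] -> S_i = 4.52 + -7.70*i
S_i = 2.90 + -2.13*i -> [2.9, 0.77, -1.36, -3.49, -5.62]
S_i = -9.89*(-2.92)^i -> [-9.89, 28.88, -84.33, 246.23, -719.0]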